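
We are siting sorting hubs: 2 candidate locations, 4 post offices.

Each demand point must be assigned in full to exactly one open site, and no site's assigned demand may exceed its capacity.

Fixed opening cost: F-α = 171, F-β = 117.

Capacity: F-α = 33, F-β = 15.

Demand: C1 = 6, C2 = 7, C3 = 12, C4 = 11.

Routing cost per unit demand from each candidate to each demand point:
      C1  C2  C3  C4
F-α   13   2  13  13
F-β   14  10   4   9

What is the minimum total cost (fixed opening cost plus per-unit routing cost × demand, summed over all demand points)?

571

Open {F-α, F-β}; cheapest assignment that respects the capacities:
  F-α (cap 33, load 24): C1, C2, C4 — cost 6×13 + 7×2 + 11×13 = 235
  F-β (cap 15, load 12): C3 — cost 12×4 = 48
  Shipping 283, fixed 288 → total 571.
  Any other capacity-feasible assignment to {F-α, F-β} ships for at least 283.
Total demand is 36 and no other set of sites has combined capacity ≥ 36, so {F-α, F-β} is the only feasible choice of open sites. Minimum: 571.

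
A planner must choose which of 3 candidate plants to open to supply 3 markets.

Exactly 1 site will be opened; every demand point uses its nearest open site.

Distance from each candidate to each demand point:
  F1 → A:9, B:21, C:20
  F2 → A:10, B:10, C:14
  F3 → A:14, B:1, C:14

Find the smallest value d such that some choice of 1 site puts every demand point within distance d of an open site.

Open {F2}.
  Farthest demand point is C at distance 14 (to F2); all others are ≤ 14.
With {F3} the worst case is 14.
With {F1} the worst case is 21.
No size-1 selection achieves below 14.

14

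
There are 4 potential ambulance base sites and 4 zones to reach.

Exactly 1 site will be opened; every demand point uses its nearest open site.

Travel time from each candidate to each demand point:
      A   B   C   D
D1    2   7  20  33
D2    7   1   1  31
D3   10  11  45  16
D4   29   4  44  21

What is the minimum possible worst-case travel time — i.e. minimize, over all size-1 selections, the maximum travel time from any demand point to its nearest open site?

Open {D2}.
  Farthest demand point is D at travel time 31 (to D2); all others are ≤ 31.
With {D1} the worst case is 33.
With {D4} the worst case is 44.
No size-1 selection achieves below 31.

31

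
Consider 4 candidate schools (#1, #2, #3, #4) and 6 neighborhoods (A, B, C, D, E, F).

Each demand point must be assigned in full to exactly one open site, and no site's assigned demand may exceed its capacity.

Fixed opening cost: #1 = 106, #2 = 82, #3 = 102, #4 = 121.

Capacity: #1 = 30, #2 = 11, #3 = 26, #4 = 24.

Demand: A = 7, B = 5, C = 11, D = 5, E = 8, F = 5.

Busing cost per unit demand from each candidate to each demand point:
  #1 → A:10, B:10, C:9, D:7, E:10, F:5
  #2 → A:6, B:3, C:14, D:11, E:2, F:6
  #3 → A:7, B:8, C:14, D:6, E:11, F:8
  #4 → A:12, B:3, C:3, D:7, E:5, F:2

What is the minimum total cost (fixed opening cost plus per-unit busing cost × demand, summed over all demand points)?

425

Open {#3, #4}; cheapest assignment that respects the capacities:
  #3 (cap 26, load 17): A, B, D — cost 7×7 + 5×8 + 5×6 = 119
  #4 (cap 24, load 24): C, E, F — cost 11×3 + 8×5 + 5×2 = 83
  Shipping 202, fixed 223 → total 425.
  Any other capacity-feasible assignment to {#3, #4} ships for at least 202.
Compare {#1, #4}: its best feasible assignment gives total 445.
Compare {#2, #3, #4}: its best feasible assignment gives total 458.
Every other set of open sites that can feasibly serve all demand totals ≥ 445 even under its best assignment. Minimum: 425.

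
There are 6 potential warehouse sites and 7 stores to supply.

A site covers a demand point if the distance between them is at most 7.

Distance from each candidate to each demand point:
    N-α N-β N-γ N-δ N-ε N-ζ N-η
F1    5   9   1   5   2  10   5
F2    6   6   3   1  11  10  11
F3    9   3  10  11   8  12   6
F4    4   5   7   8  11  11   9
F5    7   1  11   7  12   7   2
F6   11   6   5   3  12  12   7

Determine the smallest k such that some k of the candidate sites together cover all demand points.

2

Coverage sets (demand points within 7 of each site):
  F1: {N-α, N-γ, N-δ, N-ε, N-η}
  F2: {N-α, N-β, N-γ, N-δ}
  F3: {N-β, N-η}
  F4: {N-α, N-β, N-γ}
  F5: {N-α, N-β, N-δ, N-ζ, N-η}
  F6: {N-β, N-γ, N-δ, N-η}
No single site covers all 7 demand points.
But {F1, F5} covers everything, so the minimum is 2.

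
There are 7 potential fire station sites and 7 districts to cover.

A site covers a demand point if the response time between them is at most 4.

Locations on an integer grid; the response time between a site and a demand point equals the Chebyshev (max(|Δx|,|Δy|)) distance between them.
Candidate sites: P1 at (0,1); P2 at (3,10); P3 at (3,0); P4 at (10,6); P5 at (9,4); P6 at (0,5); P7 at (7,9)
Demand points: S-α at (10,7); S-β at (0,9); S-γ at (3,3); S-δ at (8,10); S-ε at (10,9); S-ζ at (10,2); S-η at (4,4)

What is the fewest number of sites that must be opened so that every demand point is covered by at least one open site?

Coverage sets (demand points within 4 of each site):
  P1: {S-γ, S-η}
  P2: {S-β}
  P3: {S-γ, S-η}
  P4: {S-α, S-δ, S-ε, S-ζ}
  P5: {S-α, S-ζ}
  P6: {S-β, S-γ, S-η}
  P7: {S-α, S-δ, S-ε}
No single site covers all 7 demand points.
But {P4, P6} covers everything, so the minimum is 2.

2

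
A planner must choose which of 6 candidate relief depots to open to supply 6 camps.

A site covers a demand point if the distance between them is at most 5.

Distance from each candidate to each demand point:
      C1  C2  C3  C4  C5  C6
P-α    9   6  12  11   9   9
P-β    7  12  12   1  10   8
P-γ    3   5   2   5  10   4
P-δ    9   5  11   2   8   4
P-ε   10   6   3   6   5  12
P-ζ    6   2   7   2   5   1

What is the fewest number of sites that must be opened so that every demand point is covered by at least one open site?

Coverage sets (demand points within 5 of each site):
  P-α: {}
  P-β: {C4}
  P-γ: {C1, C2, C3, C4, C6}
  P-δ: {C2, C4, C6}
  P-ε: {C3, C5}
  P-ζ: {C2, C4, C5, C6}
No single site covers all 6 demand points.
But {P-γ, P-ε} covers everything, so the minimum is 2.

2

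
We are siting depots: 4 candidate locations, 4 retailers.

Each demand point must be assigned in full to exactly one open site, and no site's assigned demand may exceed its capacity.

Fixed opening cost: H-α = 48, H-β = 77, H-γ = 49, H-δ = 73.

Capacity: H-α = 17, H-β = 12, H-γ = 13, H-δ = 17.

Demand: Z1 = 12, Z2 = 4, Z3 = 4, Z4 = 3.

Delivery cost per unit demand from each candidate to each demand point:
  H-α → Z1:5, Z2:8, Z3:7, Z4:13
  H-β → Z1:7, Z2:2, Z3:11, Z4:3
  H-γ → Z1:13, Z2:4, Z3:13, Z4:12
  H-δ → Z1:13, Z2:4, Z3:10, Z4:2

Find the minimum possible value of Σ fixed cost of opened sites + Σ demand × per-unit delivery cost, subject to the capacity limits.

Open {H-α, H-β}; cheapest assignment that respects the capacities:
  H-α (cap 17, load 16): Z1, Z3 — cost 12×5 + 4×7 = 88
  H-β (cap 12, load 7): Z2, Z4 — cost 4×2 + 3×3 = 17
  Shipping 105, fixed 125 → total 230.
  Any other capacity-feasible assignment to {H-α, H-β} ships for at least 105.
Compare {H-α, H-δ}: its best feasible assignment gives total 231.
Compare {H-α, H-γ}: its best feasible assignment gives total 237.
Every other set of open sites that can feasibly serve all demand totals ≥ 231 even under its best assignment. Minimum: 230.

230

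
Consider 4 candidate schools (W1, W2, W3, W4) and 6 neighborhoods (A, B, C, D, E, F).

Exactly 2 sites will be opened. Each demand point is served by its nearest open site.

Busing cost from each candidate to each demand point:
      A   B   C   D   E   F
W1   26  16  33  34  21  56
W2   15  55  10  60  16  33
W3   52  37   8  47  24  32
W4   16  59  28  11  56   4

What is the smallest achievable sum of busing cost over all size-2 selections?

Open {W1, W4}.
  A→W4 16, B→W1 16, C→W4 28, D→W4 11, E→W1 21, F→W4 4  ⇒ total 96.
Compare {W3, W4}: total 100.
Compare {W2, W4}: total 111.
No size-2 selection does better; minimum is 96.

96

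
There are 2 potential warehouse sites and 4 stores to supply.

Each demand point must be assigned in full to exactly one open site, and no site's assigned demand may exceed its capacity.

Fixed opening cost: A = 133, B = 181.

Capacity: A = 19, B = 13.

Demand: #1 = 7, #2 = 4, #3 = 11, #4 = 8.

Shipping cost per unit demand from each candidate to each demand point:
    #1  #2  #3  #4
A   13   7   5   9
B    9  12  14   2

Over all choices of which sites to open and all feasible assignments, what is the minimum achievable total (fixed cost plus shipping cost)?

Open {A, B}; cheapest assignment that respects the capacities:
  A (cap 19, load 18): #1, #3 — cost 7×13 + 11×5 = 146
  B (cap 13, load 12): #2, #4 — cost 4×12 + 8×2 = 64
  Shipping 210, fixed 314 → total 524.
  Any other capacity-feasible assignment to {A, B} ships for at least 210.
Total demand is 30 and no other set of sites has combined capacity ≥ 30, so {A, B} is the only feasible choice of open sites. Minimum: 524.

524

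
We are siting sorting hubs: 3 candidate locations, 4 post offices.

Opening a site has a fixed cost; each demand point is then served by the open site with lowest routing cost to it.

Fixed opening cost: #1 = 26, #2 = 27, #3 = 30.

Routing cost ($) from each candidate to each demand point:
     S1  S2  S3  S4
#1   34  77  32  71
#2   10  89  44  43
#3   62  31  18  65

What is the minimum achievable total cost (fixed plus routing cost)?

159

Open {#2, #3}: assign each demand point to its cheapest open site.
  S1→#2 10, S2→#3 31, S3→#3 18, S4→#2 43
  routing cost 102, fixed 57 → total 159.
Compare {#1, #2, #3}: routing cost 102 + fixed 83 = 185.
Compare {#1, #3}: routing cost 148 + fixed 56 = 204.
Compare {#3}: routing cost 176 + fixed 30 = 206.
All other subsets cost ≥ 185. Minimum total cost: 159.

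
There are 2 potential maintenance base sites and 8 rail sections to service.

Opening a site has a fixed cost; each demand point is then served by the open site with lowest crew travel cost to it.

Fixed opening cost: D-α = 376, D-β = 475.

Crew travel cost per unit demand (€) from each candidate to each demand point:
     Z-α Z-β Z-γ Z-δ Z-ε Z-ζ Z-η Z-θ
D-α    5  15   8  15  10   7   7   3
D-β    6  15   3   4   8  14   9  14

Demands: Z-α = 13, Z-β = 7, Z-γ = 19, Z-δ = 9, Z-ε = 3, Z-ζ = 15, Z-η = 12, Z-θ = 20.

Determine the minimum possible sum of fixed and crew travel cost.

1112

Open {D-α}: assign each demand point to its cheapest open site.
  Z-α→D-α 13×5=65, Z-β→D-α 7×15=105, Z-γ→D-α 19×8=152, Z-δ→D-α 9×15=135, Z-ε→D-α 3×10=30, Z-ζ→D-α 15×7=105, Z-η→D-α 12×7=84, Z-θ→D-α 20×3=60
  crew travel cost 736, fixed 376 → total 1112.
Compare {D-β}: crew travel cost 898 + fixed 475 = 1373.
Compare {D-α, D-β}: crew travel cost 536 + fixed 851 = 1387.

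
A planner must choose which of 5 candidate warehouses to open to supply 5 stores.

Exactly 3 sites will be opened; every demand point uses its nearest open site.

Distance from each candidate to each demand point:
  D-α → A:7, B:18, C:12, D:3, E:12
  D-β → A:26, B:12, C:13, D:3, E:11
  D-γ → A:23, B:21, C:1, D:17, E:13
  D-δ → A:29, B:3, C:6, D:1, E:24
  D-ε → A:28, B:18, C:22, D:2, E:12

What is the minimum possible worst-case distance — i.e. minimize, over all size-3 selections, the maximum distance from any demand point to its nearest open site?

Open {D-α, D-β, D-δ}.
  Farthest demand point is E at distance 11 (to D-β); all others are ≤ 11.
With {D-α, D-β, D-γ} the worst case is 12.
With {D-α, D-β, D-ε} the worst case is 12.
No size-3 selection achieves below 11.

11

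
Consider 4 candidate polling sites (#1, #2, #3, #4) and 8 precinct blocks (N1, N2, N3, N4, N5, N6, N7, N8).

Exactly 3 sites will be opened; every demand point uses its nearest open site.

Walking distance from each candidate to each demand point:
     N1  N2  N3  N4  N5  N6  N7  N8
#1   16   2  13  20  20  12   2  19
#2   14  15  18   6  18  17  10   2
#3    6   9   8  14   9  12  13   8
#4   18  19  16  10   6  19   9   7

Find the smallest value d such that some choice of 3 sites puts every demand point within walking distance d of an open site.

Open {#1, #2, #3}.
  Farthest demand point is N6 at walking distance 12 (to #1); all others are ≤ 12.
With {#1, #3, #4} the worst case is 12.
With {#2, #3, #4} the worst case is 12.
No size-3 selection achieves below 12.

12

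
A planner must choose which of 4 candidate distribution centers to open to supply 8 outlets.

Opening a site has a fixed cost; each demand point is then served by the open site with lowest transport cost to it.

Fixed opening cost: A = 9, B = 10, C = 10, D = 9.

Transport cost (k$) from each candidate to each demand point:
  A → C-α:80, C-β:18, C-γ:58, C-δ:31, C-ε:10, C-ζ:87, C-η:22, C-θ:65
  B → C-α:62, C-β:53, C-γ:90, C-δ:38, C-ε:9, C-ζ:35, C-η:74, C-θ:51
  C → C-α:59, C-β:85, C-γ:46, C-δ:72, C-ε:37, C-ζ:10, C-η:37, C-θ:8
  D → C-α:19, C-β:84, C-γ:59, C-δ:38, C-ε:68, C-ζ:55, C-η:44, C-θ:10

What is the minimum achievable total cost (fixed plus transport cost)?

192

Open {A, C, D}: assign each demand point to its cheapest open site.
  C-α→D 19, C-β→A 18, C-γ→C 46, C-δ→A 31, C-ε→A 10, C-ζ→C 10, C-η→A 22, C-θ→C 8
  transport cost 164, fixed 28 → total 192.
Compare {A, B, C, D}: transport cost 163 + fixed 38 = 201.
Compare {A, C}: transport cost 204 + fixed 19 = 223.
Compare {A, B, D}: transport cost 202 + fixed 28 = 230.
All other subsets cost ≥ 201. Minimum total cost: 192.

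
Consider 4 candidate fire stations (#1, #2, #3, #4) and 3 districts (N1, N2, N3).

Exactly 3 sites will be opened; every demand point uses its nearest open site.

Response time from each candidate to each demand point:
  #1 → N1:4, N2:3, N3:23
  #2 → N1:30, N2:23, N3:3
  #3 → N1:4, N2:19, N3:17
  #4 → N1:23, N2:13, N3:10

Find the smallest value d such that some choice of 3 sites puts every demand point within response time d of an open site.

4

Open {#1, #2, #3}.
  Farthest demand point is N1 at response time 4 (to #1); all others are ≤ 4.
With {#1, #2, #4} the worst case is 4.
With {#1, #3, #4} the worst case is 10.
No size-3 selection achieves below 4.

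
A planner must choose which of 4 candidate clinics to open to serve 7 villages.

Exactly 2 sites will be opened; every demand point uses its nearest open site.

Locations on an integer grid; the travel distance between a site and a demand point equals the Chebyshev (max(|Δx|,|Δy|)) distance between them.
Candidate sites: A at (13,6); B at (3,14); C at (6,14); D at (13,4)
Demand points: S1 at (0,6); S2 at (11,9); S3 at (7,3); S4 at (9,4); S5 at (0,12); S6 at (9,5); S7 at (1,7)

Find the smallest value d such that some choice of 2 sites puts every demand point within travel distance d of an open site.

Open {A, B}.
  Farthest demand point is S1 at travel distance 8 (to B); all others are ≤ 8.
With {A, C} the worst case is 8.
With {B, D} the worst case is 8.
No size-2 selection achieves below 8.

8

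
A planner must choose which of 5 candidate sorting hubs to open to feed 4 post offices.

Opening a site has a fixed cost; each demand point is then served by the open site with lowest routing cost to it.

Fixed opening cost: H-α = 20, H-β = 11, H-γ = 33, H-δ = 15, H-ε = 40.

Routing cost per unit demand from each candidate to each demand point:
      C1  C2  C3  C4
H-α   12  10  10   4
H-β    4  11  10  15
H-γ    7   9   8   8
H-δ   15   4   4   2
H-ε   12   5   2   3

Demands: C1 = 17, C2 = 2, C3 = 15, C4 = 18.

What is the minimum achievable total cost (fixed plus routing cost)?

198

Open {H-β, H-δ}: assign each demand point to its cheapest open site.
  C1→H-β 17×4=68, C2→H-δ 2×4=8, C3→H-δ 15×4=60, C4→H-δ 18×2=36
  routing cost 172, fixed 26 → total 198.
Compare {H-β, H-δ, H-ε}: routing cost 142 + fixed 66 = 208.
Compare {H-β, H-ε}: routing cost 162 + fixed 51 = 213.
Compare {H-α, H-β, H-δ}: routing cost 172 + fixed 46 = 218.
All other subsets cost ≥ 208. Minimum total cost: 198.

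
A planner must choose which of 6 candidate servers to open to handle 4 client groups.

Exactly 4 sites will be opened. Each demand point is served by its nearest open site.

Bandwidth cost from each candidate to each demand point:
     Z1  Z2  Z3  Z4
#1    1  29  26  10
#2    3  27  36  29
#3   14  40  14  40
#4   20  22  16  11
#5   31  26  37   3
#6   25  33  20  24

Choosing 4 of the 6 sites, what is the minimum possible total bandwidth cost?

Open {#1, #3, #4, #5}.
  Z1→#1 1, Z2→#4 22, Z3→#3 14, Z4→#5 3  ⇒ total 40.
Compare {#1, #2, #4, #5}: total 42.
Compare {#1, #4, #5, #6}: total 42.
No size-4 selection does better; minimum is 40.

40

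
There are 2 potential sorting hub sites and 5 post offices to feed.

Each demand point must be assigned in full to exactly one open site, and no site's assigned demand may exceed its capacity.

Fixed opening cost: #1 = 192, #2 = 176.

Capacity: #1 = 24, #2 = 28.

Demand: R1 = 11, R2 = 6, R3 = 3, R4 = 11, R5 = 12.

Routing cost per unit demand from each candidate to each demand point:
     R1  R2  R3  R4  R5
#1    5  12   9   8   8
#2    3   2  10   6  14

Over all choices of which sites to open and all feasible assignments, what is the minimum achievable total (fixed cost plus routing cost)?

Open {#1, #2}; cheapest assignment that respects the capacities:
  #1 (cap 24, load 15): R3, R5 — cost 3×9 + 12×8 = 123
  #2 (cap 28, load 28): R1, R2, R4 — cost 11×3 + 6×2 + 11×6 = 111
  Shipping 234, fixed 368 → total 602.
  Any other capacity-feasible assignment to {#1, #2} ships for at least 234.
Total demand is 43 and no other set of sites has combined capacity ≥ 43, so {#1, #2} is the only feasible choice of open sites. Minimum: 602.

602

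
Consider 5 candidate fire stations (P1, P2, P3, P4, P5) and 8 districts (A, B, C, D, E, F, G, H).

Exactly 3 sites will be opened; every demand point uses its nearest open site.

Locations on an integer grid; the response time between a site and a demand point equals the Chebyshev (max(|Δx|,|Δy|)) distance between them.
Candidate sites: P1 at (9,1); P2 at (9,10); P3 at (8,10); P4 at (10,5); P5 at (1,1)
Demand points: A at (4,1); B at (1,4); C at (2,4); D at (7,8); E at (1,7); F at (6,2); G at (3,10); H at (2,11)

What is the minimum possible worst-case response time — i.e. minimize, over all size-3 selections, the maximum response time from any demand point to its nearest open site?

Open {P1, P3, P5}.
  Farthest demand point is E at response time 6 (to P5); all others are ≤ 6.
With {P2, P3, P5} the worst case is 6.
With {P3, P4, P5} the worst case is 6.
No size-3 selection achieves below 6.

6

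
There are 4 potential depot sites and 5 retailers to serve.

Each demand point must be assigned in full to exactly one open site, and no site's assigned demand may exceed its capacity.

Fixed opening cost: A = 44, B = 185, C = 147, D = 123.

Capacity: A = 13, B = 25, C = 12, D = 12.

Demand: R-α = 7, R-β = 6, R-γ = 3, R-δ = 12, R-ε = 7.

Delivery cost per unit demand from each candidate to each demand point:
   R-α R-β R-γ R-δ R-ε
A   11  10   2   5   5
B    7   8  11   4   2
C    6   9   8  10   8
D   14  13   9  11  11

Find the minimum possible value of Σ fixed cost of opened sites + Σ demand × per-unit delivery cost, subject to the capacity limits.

Open {A, B}; cheapest assignment that respects the capacities:
  A (cap 13, load 10): R-γ, R-ε — cost 3×2 + 7×5 = 41
  B (cap 25, load 25): R-α, R-β, R-δ — cost 7×7 + 6×8 + 12×4 = 145
  Shipping 186, fixed 229 → total 415.
  Any other capacity-feasible assignment to {A, B} ships for at least 186.
Compare {B, C}: its best feasible assignment gives total 508.
Compare {A, B, C}: its best feasible assignment gives total 534.
Every other set of open sites that can feasibly serve all demand totals ≥ 508 even under its best assignment. Minimum: 415.

415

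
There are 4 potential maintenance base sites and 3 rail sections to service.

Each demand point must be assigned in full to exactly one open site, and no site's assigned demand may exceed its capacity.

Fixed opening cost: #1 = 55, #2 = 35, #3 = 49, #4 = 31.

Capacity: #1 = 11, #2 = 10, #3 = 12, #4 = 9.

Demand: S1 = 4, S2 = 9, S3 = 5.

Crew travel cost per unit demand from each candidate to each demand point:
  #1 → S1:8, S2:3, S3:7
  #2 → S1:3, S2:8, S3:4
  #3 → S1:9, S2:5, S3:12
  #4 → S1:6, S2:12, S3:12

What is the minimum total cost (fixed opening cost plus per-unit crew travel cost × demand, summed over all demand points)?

Open {#1, #2}; cheapest assignment that respects the capacities:
  #1 (cap 11, load 9): S2 — cost 9×3 = 27
  #2 (cap 10, load 9): S1, S3 — cost 4×3 + 5×4 = 32
  Shipping 59, fixed 90 → total 149.
  Any other capacity-feasible assignment to {#1, #2} ships for at least 59.
Compare {#2, #3}: its best feasible assignment gives total 161.
Compare {#1, #2, #4}: its best feasible assignment gives total 180.
Every other set of open sites that can feasibly serve all demand totals ≥ 161 even under its best assignment. Minimum: 149.

149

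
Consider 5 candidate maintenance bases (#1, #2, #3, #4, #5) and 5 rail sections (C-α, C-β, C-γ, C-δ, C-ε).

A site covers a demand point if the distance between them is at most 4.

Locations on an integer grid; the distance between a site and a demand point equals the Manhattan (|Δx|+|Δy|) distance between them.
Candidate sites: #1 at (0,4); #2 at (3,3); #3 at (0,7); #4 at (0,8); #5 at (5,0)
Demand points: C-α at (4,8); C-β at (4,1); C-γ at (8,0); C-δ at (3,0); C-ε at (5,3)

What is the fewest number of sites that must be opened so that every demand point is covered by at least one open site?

2

Coverage sets (demand points within 4 of each site):
  #1: {}
  #2: {C-β, C-δ, C-ε}
  #3: {}
  #4: {C-α}
  #5: {C-β, C-γ, C-δ, C-ε}
No single site covers all 5 demand points.
But {#4, #5} covers everything, so the minimum is 2.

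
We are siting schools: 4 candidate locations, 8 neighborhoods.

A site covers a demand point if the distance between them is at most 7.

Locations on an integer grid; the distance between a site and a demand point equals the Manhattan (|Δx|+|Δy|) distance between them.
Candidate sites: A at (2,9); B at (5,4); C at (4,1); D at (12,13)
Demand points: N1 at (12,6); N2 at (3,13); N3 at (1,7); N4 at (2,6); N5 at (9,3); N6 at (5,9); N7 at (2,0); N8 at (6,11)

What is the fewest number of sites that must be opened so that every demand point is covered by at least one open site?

3

Coverage sets (demand points within 7 of each site):
  A: {N2, N3, N4, N6, N8}
  B: {N3, N4, N5, N6, N7}
  C: {N4, N5, N7}
  D: {N1}
No 2 sites suffice: every size-2 union leaves at least one demand point uncovered.
But {A, B, D} covers everything, so the minimum is 3.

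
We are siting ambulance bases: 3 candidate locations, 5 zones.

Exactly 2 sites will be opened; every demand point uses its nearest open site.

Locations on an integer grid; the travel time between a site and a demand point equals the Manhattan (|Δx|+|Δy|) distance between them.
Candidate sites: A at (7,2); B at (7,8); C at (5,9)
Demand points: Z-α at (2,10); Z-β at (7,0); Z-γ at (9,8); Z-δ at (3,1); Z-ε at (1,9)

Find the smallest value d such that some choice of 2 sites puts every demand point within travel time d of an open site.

Open {A, C}.
  Farthest demand point is Z-γ at travel time 5 (to C); all others are ≤ 5.
With {A, B} the worst case is 7.
With {B, C} the worst case is 10.
No size-2 selection achieves below 5.

5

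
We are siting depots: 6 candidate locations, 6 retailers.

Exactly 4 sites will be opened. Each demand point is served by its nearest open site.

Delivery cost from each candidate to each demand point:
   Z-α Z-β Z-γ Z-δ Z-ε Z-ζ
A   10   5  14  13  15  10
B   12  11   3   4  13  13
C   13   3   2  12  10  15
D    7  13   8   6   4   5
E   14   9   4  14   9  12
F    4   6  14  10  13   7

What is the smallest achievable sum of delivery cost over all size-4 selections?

Open {B, C, D, F}.
  Z-α→F 4, Z-β→C 3, Z-γ→C 2, Z-δ→B 4, Z-ε→D 4, Z-ζ→D 5  ⇒ total 22.
Compare {A, C, D, F}: total 24.
Compare {C, D, E, F}: total 24.
No size-4 selection does better; minimum is 22.

22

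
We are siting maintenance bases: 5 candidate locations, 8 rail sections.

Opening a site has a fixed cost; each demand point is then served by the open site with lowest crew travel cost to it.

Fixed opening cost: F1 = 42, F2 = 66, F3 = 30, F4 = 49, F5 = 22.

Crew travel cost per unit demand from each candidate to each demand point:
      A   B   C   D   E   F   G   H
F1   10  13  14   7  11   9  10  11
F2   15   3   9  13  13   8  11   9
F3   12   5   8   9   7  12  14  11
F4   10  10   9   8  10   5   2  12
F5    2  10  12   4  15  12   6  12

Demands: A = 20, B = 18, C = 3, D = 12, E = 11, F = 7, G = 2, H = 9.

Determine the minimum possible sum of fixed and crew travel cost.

Open {F2, F3, F5}: assign each demand point to its cheapest open site.
  A→F5 20×2=40, B→F2 18×3=54, C→F3 3×8=24, D→F5 12×4=48, E→F3 11×7=77, F→F2 7×8=56, G→F5 2×6=12, H→F2 9×9=81
  crew travel cost 392, fixed 118 → total 510.
Compare {F3, F4, F5}: crew travel cost 417 + fixed 101 = 518.
Compare {F3, F5}: crew travel cost 474 + fixed 52 = 526.
Compare {F2, F3, F4, F5}: crew travel cost 363 + fixed 167 = 530.
All other subsets cost ≥ 518. Minimum total cost: 510.

510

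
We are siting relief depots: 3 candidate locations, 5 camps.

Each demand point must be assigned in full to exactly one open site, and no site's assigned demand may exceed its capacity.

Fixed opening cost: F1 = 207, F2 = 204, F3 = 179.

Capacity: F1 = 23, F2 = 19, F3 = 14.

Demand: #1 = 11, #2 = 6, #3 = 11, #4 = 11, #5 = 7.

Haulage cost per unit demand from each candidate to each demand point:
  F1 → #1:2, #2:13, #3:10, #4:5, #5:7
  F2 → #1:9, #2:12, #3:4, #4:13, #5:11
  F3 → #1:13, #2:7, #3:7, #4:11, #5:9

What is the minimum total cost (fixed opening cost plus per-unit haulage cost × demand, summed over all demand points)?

816

Open {F1, F2, F3}; cheapest assignment that respects the capacities:
  F1 (cap 23, load 22): #1, #4 — cost 11×2 + 11×5 = 77
  F2 (cap 19, load 11): #3 — cost 11×4 = 44
  F3 (cap 14, load 13): #2, #5 — cost 6×7 + 7×9 = 105
  Shipping 226, fixed 590 → total 816.
  Any other capacity-feasible assignment to {F1, F2, F3} ships for at least 226.
Total demand is 46 and no other set of sites has combined capacity ≥ 46, so {F1, F2, F3} is the only feasible choice of open sites. Minimum: 816.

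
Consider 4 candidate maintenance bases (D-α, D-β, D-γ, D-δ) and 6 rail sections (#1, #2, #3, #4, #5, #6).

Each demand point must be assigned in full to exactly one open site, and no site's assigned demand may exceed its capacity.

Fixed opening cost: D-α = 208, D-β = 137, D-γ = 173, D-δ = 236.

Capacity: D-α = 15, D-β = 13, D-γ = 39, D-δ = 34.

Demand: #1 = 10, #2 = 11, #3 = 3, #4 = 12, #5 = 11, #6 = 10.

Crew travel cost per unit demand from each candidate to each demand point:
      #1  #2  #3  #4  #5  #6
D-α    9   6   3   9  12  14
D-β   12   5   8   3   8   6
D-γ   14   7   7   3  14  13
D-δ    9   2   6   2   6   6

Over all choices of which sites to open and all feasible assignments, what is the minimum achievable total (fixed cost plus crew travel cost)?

754

Open {D-γ, D-δ}; cheapest assignment that respects the capacities:
  D-γ (cap 39, load 25): #1, #3, #4 — cost 10×14 + 3×7 + 12×3 = 197
  D-δ (cap 34, load 32): #2, #5, #6 — cost 11×2 + 11×6 + 10×6 = 148
  Shipping 345, fixed 409 → total 754.
  Any other capacity-feasible assignment to {D-γ, D-δ} ships for at least 345.
Compare {D-β, D-γ, D-δ}: its best feasible assignment gives total 841.
Compare {D-α, D-β, D-δ}: its best feasible assignment gives total 852.
Every other set of open sites that can feasibly serve all demand totals ≥ 841 even under its best assignment. Minimum: 754.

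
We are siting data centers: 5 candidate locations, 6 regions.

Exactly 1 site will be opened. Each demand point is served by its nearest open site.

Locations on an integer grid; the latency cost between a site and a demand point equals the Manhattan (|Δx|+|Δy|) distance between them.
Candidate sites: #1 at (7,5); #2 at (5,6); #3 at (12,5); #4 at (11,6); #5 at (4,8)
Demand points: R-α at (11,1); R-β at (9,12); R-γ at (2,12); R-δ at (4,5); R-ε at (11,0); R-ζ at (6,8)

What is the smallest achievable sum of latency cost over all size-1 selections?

45

Open {#1}.
  R-α→#1 8, R-β→#1 9, R-γ→#1 12, R-δ→#1 3, R-ε→#1 9, R-ζ→#1 4  ⇒ total 45.
Compare {#2}: total 47.
Compare {#4}: total 49.
No size-1 selection does better; minimum is 45.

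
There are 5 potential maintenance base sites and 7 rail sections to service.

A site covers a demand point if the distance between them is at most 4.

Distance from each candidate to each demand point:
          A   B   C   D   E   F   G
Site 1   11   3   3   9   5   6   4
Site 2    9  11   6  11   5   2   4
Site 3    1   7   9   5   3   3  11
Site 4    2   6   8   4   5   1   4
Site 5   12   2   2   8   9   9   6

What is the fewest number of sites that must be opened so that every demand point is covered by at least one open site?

3

Coverage sets (demand points within 4 of each site):
  Site 1: {B, C, G}
  Site 2: {F, G}
  Site 3: {A, E, F}
  Site 4: {A, D, F, G}
  Site 5: {B, C}
No 2 sites suffice: every size-2 union leaves at least one demand point uncovered.
But {Site 1, Site 3, Site 4} covers everything, so the minimum is 3.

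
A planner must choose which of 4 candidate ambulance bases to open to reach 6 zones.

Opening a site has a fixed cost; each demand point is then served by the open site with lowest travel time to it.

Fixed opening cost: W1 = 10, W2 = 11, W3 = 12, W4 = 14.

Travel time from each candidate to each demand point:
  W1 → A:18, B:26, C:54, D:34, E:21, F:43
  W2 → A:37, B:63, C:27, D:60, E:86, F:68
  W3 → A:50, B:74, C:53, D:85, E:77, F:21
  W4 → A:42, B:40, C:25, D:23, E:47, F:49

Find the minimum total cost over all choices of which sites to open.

Open {W1, W3, W4}: assign each demand point to its cheapest open site.
  A→W1 18, B→W1 26, C→W4 25, D→W4 23, E→W1 21, F→W3 21
  travel time 134, fixed 36 → total 170.
Compare {W1, W4}: travel time 156 + fixed 24 = 180.
Compare {W1, W2, W3}: travel time 147 + fixed 33 = 180.
Compare {W1, W2, W3, W4}: travel time 134 + fixed 47 = 181.
All other subsets cost ≥ 180. Minimum total cost: 170.

170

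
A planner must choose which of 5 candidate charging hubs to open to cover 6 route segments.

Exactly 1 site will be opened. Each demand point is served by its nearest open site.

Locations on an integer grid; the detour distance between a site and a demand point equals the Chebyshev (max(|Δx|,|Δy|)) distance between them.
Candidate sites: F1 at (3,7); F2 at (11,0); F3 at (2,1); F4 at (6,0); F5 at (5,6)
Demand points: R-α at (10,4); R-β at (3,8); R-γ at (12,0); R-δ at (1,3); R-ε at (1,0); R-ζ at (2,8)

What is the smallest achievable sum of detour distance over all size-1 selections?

27

Open {F5}.
  R-α→F5 5, R-β→F5 2, R-γ→F5 7, R-δ→F5 4, R-ε→F5 6, R-ζ→F5 3  ⇒ total 27.
Compare {F1}: total 29.
Compare {F3}: total 35.
No size-1 selection does better; minimum is 27.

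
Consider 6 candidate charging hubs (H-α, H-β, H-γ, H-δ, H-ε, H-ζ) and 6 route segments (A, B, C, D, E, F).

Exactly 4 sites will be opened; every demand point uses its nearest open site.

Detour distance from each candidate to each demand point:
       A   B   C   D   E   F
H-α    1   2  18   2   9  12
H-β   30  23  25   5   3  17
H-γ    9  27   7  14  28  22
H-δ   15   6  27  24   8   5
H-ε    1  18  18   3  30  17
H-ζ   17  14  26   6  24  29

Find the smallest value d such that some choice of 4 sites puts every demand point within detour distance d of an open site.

Open {H-α, H-β, H-γ, H-δ}.
  Farthest demand point is C at detour distance 7 (to H-γ); all others are ≤ 7.
With {H-β, H-γ, H-δ, H-ε} the worst case is 7.
With {H-α, H-γ, H-δ, H-ε} the worst case is 8.
No size-4 selection achieves below 7.

7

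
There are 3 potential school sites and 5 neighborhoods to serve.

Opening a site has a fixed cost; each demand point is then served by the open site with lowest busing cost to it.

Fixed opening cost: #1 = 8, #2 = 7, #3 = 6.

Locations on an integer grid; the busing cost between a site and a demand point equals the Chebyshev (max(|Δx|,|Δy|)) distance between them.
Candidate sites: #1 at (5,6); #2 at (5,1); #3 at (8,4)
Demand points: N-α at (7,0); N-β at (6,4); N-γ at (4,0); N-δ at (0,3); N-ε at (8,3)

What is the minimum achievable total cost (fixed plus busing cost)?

21

Open {#2}: assign each demand point to its cheapest open site.
  N-α→#2 2, N-β→#2 3, N-γ→#2 1, N-δ→#2 5, N-ε→#2 3
  busing cost 14, fixed 7 → total 21.
Compare {#2, #3}: busing cost 11 + fixed 13 = 24.
Compare {#3}: busing cost 19 + fixed 6 = 25.
Compare {#1, #2}: busing cost 13 + fixed 15 = 28.
All other subsets cost ≥ 24. Minimum total cost: 21.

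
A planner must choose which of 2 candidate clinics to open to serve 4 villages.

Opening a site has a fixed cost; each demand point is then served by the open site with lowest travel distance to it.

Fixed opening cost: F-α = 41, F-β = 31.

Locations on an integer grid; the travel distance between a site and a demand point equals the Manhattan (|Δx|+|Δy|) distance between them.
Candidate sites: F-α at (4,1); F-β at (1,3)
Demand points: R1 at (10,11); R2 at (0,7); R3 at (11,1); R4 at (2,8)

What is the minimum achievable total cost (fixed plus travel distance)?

71

Open {F-β}: assign each demand point to its cheapest open site.
  R1→F-β 17, R2→F-β 5, R3→F-β 12, R4→F-β 6
  travel distance 40, fixed 31 → total 71.
Compare {F-α}: travel distance 42 + fixed 41 = 83.
Compare {F-α, F-β}: travel distance 34 + fixed 72 = 106.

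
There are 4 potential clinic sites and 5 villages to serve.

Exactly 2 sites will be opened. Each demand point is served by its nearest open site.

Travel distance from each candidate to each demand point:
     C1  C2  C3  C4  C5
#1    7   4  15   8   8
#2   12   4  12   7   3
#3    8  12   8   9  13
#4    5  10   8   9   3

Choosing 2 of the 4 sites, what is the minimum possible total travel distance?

Open {#2, #4}.
  C1→#4 5, C2→#2 4, C3→#4 8, C4→#2 7, C5→#2 3  ⇒ total 27.
Compare {#1, #4}: total 28.
Compare {#2, #3}: total 30.
No size-2 selection does better; minimum is 27.

27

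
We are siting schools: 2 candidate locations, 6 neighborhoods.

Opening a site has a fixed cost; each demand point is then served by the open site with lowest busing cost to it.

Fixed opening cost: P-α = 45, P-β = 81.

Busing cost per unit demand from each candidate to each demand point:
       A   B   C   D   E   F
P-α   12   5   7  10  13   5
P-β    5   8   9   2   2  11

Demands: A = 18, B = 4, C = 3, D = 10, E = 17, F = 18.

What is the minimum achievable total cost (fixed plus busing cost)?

Open {P-α, P-β}: assign each demand point to its cheapest open site.
  A→P-β 18×5=90, B→P-α 4×5=20, C→P-α 3×7=21, D→P-β 10×2=20, E→P-β 17×2=34, F→P-α 18×5=90
  busing cost 275, fixed 126 → total 401.
Compare {P-β}: busing cost 401 + fixed 81 = 482.
Compare {P-α}: busing cost 668 + fixed 45 = 713.

401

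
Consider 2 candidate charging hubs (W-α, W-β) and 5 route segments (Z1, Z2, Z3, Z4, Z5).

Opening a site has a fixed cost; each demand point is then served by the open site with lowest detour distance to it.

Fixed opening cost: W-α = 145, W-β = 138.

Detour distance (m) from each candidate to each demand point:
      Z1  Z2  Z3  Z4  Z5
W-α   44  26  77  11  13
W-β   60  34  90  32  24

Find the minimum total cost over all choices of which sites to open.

316

Open {W-α}: assign each demand point to its cheapest open site.
  Z1→W-α 44, Z2→W-α 26, Z3→W-α 77, Z4→W-α 11, Z5→W-α 13
  detour distance 171, fixed 145 → total 316.
Compare {W-β}: detour distance 240 + fixed 138 = 378.
Compare {W-α, W-β}: detour distance 171 + fixed 283 = 454.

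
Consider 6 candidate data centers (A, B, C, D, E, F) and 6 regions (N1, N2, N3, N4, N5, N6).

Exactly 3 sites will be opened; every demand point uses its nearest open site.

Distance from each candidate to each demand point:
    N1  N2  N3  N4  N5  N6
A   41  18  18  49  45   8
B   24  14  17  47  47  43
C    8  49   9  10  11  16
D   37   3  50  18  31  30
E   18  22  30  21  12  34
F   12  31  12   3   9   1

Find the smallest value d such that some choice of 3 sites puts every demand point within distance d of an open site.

Open {C, D, F}.
  Farthest demand point is N3 at distance 9 (to C); all others are ≤ 9.
With {A, C, D} the worst case is 11.
With {A, D, F} the worst case is 12.
No size-3 selection achieves below 9.

9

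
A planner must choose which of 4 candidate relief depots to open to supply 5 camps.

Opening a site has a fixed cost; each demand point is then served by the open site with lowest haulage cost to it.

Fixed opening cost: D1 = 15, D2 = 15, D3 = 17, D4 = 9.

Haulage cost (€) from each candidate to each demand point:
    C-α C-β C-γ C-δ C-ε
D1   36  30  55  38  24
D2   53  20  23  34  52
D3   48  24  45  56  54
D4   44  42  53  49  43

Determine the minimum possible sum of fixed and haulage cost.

Open {D1, D2}: assign each demand point to its cheapest open site.
  C-α→D1 36, C-β→D2 20, C-γ→D2 23, C-δ→D2 34, C-ε→D1 24
  haulage cost 137, fixed 30 → total 167.
Compare {D1, D2, D4}: haulage cost 137 + fixed 39 = 176.
Compare {D1, D2, D3}: haulage cost 137 + fixed 47 = 184.
Compare {D2, D4}: haulage cost 164 + fixed 24 = 188.
All other subsets cost ≥ 176. Minimum total cost: 167.

167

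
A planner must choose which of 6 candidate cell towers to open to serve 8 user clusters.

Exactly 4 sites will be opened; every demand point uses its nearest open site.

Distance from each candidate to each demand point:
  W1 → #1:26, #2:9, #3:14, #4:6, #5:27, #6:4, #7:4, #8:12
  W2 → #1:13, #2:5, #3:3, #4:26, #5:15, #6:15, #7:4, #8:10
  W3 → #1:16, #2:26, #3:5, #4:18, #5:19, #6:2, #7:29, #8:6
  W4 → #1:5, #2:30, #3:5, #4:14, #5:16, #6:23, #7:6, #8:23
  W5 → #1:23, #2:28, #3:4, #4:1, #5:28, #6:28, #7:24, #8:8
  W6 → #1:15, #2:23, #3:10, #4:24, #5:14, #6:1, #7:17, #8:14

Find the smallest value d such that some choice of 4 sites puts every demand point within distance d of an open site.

14

Open {W1, W2, W3, W6}.
  Farthest demand point is #5 at distance 14 (to W6); all others are ≤ 14.
With {W1, W2, W4, W6} the worst case is 14.
With {W1, W2, W5, W6} the worst case is 14.
No size-4 selection achieves below 14.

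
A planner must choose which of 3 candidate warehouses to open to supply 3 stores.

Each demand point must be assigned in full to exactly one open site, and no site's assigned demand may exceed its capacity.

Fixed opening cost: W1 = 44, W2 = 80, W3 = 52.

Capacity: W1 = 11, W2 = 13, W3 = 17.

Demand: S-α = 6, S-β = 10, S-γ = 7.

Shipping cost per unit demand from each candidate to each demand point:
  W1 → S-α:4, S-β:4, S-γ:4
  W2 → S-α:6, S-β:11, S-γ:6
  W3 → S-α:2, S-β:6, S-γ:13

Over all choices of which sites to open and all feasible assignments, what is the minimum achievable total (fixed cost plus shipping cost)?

Open {W1, W3}; cheapest assignment that respects the capacities:
  W1 (cap 11, load 7): S-γ — cost 7×4 = 28
  W3 (cap 17, load 16): S-α, S-β — cost 6×2 + 10×6 = 72
  Shipping 100, fixed 96 → total 196.
  Any other capacity-feasible assignment to {W1, W3} ships for at least 100.
Compare {W1, W2}: its best feasible assignment gives total 242.
Compare {W2, W3}: its best feasible assignment gives total 246.
Every other set of open sites that can feasibly serve all demand totals ≥ 242 even under its best assignment. Minimum: 196.

196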